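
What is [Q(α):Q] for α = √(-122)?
[Q(α):Q] = 2

[Q(α):Q] equals the degree of the minimal polynomial of α. Here α^2 = -122 and x^2 + 122 is irreducible (d = -122 is squarefree, ≠ 1, hence not a square), so deg(m_α) = 2. Thus [Q(α):Q] = 2.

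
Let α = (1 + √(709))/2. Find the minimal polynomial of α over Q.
m_α(x) = x^2 - x - 177

From 2α - 1 = √(709), squaring gives (2α - 1)^2 = 709, i.e. 4α^2 - 4α + 1 = 709, so α^2 - α + (1 - 709)/4 = 0. Since 709 ≡ 1 (mod 4), (1 - 709)/4 = -177 ∈ Z. The polynomial x^2 - x - 177 has discriminant 1 - 4·(-177) = 709, which is not a perfect square in Q (d = 709 is squarefree and ≠ 1), so x^2 - x - 177 is irreducible over Q. It is the minimal polynomial of α.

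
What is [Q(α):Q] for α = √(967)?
[Q(α):Q] = 2

[Q(α):Q] equals the degree of the minimal polynomial of α. Here α^2 = 967 and x^2 - 967 is irreducible (d = 967 is squarefree, ≠ 1, hence not a square), so deg(m_α) = 2. Thus [Q(α):Q] = 2.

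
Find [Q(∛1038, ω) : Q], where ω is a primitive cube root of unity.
[Q(∛1038, ω) : Q] = 6

[Q(∛1038):Q] = 3 (min poly x^3 - 1038, irreducible since 1038 is not a perfect cube). [Q(ω):Q] = 2 (min poly x^2 + x + 1). Since Q(∛1038) ⊂ R and ω ∉ R, we have ω ∉ Q(∛1038), so x^2 + x + 1 remains irreducible over Q(∛1038) and [Q(∛1038, ω) : Q(∛1038)] = 2. By the tower law, [Q(∛1038, ω) : Q] = 3 · 2 = 6. (In fact Q(∛1038, ω) is the splitting field of x^3 - 1038 over Q.)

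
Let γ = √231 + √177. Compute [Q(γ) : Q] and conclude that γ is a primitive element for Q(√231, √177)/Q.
[Q(γ) : Q] = 4 (equivalently, Q(γ) = Q(√231, √177))

Obviously Q(γ) ⊆ Q(√231, √177), and [Q(√231, √177):Q] = 4 (since 231, 177 are distinct squarefree integers > 1 with 40887 not a perfect square). To show equality we compute the minimal polynomial of γ. From γ = √231 + √177: γ^2 = 231 + 2√(40887) + 177 = 408 + 2√(40887), so γ^2 - 408 = 2√(40887); squaring, (γ^2 - 408)^2 = 4·40887, i.e. γ^4 - 816γ^2 + 166464 - 163548 = 0, i.e. γ^4 - 816γ^2 + 2916 = 0. So γ is a root of x^4 - 816x^2 + 2916. This polynomial is irreducible over Q: it has no rational root (each ±√231 ± √177 is irrational), and any factorization into two quadratics over Q would force √(40887) ∈ Q (pairing opposite roots) or √231, √177 ∈ Q (other pairings), all impossible. Hence [Q(γ):Q] = 4 = [Q(√231, √177):Q], so Q(γ) = Q(√231, √177).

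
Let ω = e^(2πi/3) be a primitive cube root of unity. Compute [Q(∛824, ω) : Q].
[Q(∛824, ω) : Q] = 6

[Q(∛824):Q] = 3 (min poly x^3 - 824, irreducible since 824 is not a perfect cube). [Q(ω):Q] = 2 (min poly x^2 + x + 1). Since Q(∛824) ⊂ R and ω ∉ R, we have ω ∉ Q(∛824), so x^2 + x + 1 remains irreducible over Q(∛824) and [Q(∛824, ω) : Q(∛824)] = 2. By the tower law, [Q(∛824, ω) : Q] = 3 · 2 = 6. (In fact Q(∛824, ω) is the splitting field of x^3 - 824 over Q.)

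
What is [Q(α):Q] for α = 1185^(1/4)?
[Q(α):Q] = 4

α is a root of x^4 - 1185. By Eisenstein's criterion at the prime p = 3 (which divides the constant term 1185 but p^2 = 9 does not, since 1185 is squarefree), x^4 - 1185 is irreducible over Q. Hence [Q(α):Q] = 4.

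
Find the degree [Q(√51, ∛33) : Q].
[Q(√51, ∛33) : Q] = 6

Let L = Q(√51, ∛33). Since Q(√51) ⊂ L and [Q(√51):Q] = 2, the tower law gives 2 | [L:Q]. Likewise Q(∛33) ⊂ L with [Q(∛33):Q] = 3 (because 33 is not a perfect cube), so 3 | [L:Q]. As gcd(2,3) = 1, [L:Q] is divisible by 6. Conversely L is generated over Q by √51 and ∛33, so [L:Q] ≤ 2·3 = 6. Therefore [Q(√51, ∛33) : Q] = 6.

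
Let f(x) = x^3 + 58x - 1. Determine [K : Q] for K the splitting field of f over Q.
[K : Q] = 6

By the rational root test, any rational root of the monic integer polynomial f(x) = x^3 + 58x - 1 must be an integer dividing the constant term -1, i.e. one of ±{1}. Evaluating: f(1) = 58, f(-1) = -60; none is 0, so f has no rational root and is therefore irreducible over Q (a cubic with no linear factor over a field is irreducible). For an irreducible cubic, the Galois group is A_3 or S_3 according as the discriminant disc(f) = -4a^3 - 27b^2 = -4·(58)^3 - 27·(-1)^2 = -780475 is or is not a square in Q. Here disc(f) = -780475 is not a perfect square in Q, so the Galois group of f over Q is not contained in A_3 and must be all of S_3. The splitting field has degree |S_3| = 6 over Q, so [K : Q] = 6.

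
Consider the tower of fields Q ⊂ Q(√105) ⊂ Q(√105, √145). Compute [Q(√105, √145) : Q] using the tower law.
[Q(√105, √145) : Q] = 4

[Q(√105):Q] = 2 (min poly x^2 - 105, irreducible since 105 is squarefree > 1). For the top step, suppose √145 ∈ Q(√105), say √145 = c + d√105 with c, d ∈ Q. Squaring: 145 = c^2 + 105d^2 + 2cd√105. Since √105 ∉ Q this forces 2cd = 0. If d = 0 then √145 = c ∈ Q, contradicting 145 squarefree > 1. If c = 0 then 145 = 105d^2, so 105·145 = (105d)^2 is a perfect square in Q — but 105·145 = 15225 is not a perfect square (since 105 and 145 are distinct squarefree integers). Contradiction. Hence √145 ∉ Q(√105), so x^2 - 145 stays irreducible over Q(√105) and [Q(√105, √145) : Q(√105)] = 2. By the tower law, [Q(√105, √145) : Q] = 2 · 2 = 4.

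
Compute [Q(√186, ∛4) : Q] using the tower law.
[Q(√186, ∛4) : Q] = 6

Let L = Q(√186, ∛4). Since Q(√186) ⊂ L and [Q(√186):Q] = 2, the tower law gives 2 | [L:Q]. Likewise Q(∛4) ⊂ L with [Q(∛4):Q] = 3 (because 4 is not a perfect cube), so 3 | [L:Q]. As gcd(2,3) = 1, [L:Q] is divisible by 6. Conversely L is generated over Q by √186 and ∛4, so [L:Q] ≤ 2·3 = 6. Therefore [Q(√186, ∛4) : Q] = 6.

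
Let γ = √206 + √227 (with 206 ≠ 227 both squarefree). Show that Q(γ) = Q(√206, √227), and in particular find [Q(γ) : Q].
[Q(γ) : Q] = 4 (equivalently, Q(γ) = Q(√206, √227))

Obviously Q(γ) ⊆ Q(√206, √227), and [Q(√206, √227):Q] = 4 (since 206, 227 are distinct squarefree integers > 1 with 46762 not a perfect square). To show equality we compute the minimal polynomial of γ. From γ = √206 + √227: γ^2 = 206 + 2√(46762) + 227 = 433 + 2√(46762), so γ^2 - 433 = 2√(46762); squaring, (γ^2 - 433)^2 = 4·46762, i.e. γ^4 - 866γ^2 + 187489 - 187048 = 0, i.e. γ^4 - 866γ^2 + 441 = 0. So γ is a root of x^4 - 866x^2 + 441. This polynomial is irreducible over Q: it has no rational root (each ±√206 ± √227 is irrational), and any factorization into two quadratics over Q would force √(46762) ∈ Q (pairing opposite roots) or √206, √227 ∈ Q (other pairings), all impossible. Hence [Q(γ):Q] = 4 = [Q(√206, √227):Q], so Q(γ) = Q(√206, √227).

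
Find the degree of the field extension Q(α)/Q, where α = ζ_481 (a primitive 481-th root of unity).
[Q(α):Q] = 432

The minimal polynomial of ζ_481 over Q is the 481-th cyclotomic polynomial Φ_481(x), which is irreducible over Q and has degree φ(481) = 432. Hence [Q(α):Q] = φ(481) = 432.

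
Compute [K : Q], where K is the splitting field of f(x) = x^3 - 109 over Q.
[K : Q] = 6

The roots of x^3 - 109 are ∛109, ω∛109, ω^2∛109 where ω = e^(2πi/3) is a primitive cube root of unity, so K = Q(∛109, ω). Now [Q(∛109):Q] = 3 (since 109 is not a perfect cube, x^3 - 109 is irreducible) and [Q(ω):Q] = 2. Both 2 and 3 divide [K:Q], and [K:Q] ≤ 3·2 = 6, so [K:Q] = 6. (Equivalently: Q(∛109) ⊂ R but ω ∉ R, so [K : Q(∛109)] = 2.)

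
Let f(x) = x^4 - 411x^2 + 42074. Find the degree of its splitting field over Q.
[K : Q] = 4

Solving the quadratic in x^2: x^2 = (411 ± √(411^2 - 4·42074))/2 = (411 ± √625)/2 = (411 ± 25)/2, giving x^2 = 218 or x^2 = 193. So f(x) = (x^2 - 218)(x^2 - 193) and the roots of f are ±√218, ±√193. Hence the splitting field is K = Q(√218, √193). Since 218 and 193 are distinct squarefree integers > 1, their product 42074 is not a perfect square, so √193 ∉ Q(√218). By the tower law [K:Q] = [Q(√218,√193):Q(√218)] · [Q(√218):Q] = 2 · 2 = 4.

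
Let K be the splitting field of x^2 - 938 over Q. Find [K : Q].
[K : Q] = 2

f(x) = x^2 - 938 factors as (x - √938)(x + √938). The splitting field is K = Q(√938). Since 938 is squarefree and > 1, it is not a perfect square, so x^2 - 938 is irreducible over Q and [Q(√938) : Q] = 2. Hence [K : Q] = 2.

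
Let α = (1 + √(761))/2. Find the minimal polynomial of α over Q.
m_α(x) = x^2 - x - 190

From 2α - 1 = √(761), squaring gives (2α - 1)^2 = 761, i.e. 4α^2 - 4α + 1 = 761, so α^2 - α + (1 - 761)/4 = 0. Since 761 ≡ 1 (mod 4), (1 - 761)/4 = -190 ∈ Z. The polynomial x^2 - x - 190 has discriminant 1 - 4·(-190) = 761, which is not a perfect square in Q (d = 761 is squarefree and ≠ 1), so x^2 - x - 190 is irreducible over Q. It is the minimal polynomial of α.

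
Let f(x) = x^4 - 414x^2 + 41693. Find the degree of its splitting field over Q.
[K : Q] = 4

Solving the quadratic in x^2: x^2 = (414 ± √(414^2 - 4·41693))/2 = (414 ± √4624)/2 = (414 ± 68)/2, giving x^2 = 241 or x^2 = 173. So f(x) = (x^2 - 241)(x^2 - 173) and the roots of f are ±√241, ±√173. Hence the splitting field is K = Q(√241, √173). Since 241 and 173 are distinct squarefree integers > 1, their product 41693 is not a perfect square, so √173 ∉ Q(√241). By the tower law [K:Q] = [Q(√241,√173):Q(√241)] · [Q(√241):Q] = 2 · 2 = 4.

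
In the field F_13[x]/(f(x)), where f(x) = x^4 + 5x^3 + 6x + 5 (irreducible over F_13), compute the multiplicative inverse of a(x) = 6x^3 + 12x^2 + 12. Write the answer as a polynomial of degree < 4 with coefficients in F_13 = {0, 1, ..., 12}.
a(x)^(-1) ≡ 7x^3 + 2x (mod f(x))

Since f is irreducible over F_13, F_13[x]/(f) is a field and a(x) ≠ 0 has an inverse. Apply the extended Euclidean algorithm to f(x) and a(x) in F_13[x]: f(x) = (11x + 7)·a(x) + (7x^2 + 4x + 12);  a(x) = (12x + 6)·(7x^2 + 4x + 12) + (x + 5);  (7x^2 + 4x + 12) = (7x + 8)·(x + 5) + (11). The last nonzero remainder is the constant 11 = gcd(f, a) in F_13. Back-substituting through the division chain expresses 11 = s(x)·a(x) + t(x)·f(x) with s(x) ≡ 12x^3 + 9x (mod f), so (12x^3 + 9x)·a(x) ≡ 11 (mod f). Multiplying by 11^(-1) ≡ 6 in F_13 gives a(x)^(-1) ≡ 6·(12x^3 + 9x) ≡ 7x^3 + 2x (mod f). Check: (6x^3 + 12x^2 + 12)·(7x^3 + 2x) = 3x^6 + 6x^5 + 12x^4 + 4x^3 + 11x ≡ 1 (mod x^4 + 5x^3 + 6x + 5).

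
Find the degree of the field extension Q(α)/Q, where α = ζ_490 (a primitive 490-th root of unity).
[Q(α):Q] = 168

The minimal polynomial of ζ_490 over Q is the 490-th cyclotomic polynomial Φ_490(x), which is irreducible over Q and has degree φ(490) = 168. Hence [Q(α):Q] = φ(490) = 168.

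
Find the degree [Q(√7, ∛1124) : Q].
[Q(√7, ∛1124) : Q] = 6

Let L = Q(√7, ∛1124). Since Q(√7) ⊂ L and [Q(√7):Q] = 2, the tower law gives 2 | [L:Q]. Likewise Q(∛1124) ⊂ L with [Q(∛1124):Q] = 3 (because 1124 is not a perfect cube), so 3 | [L:Q]. As gcd(2,3) = 1, [L:Q] is divisible by 6. Conversely L is generated over Q by √7 and ∛1124, so [L:Q] ≤ 2·3 = 6. Therefore [Q(√7, ∛1124) : Q] = 6.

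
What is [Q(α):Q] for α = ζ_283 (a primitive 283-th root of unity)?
[Q(α):Q] = 282

The minimal polynomial of ζ_283 over Q is the 283-th cyclotomic polynomial Φ_283(x), which is irreducible over Q and has degree φ(283) = 282. Hence [Q(α):Q] = φ(283) = 282.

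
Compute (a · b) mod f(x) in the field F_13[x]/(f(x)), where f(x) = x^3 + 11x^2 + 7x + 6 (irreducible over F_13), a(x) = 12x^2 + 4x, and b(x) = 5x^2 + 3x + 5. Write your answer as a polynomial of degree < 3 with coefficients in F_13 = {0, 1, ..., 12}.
a · b ≡ 4x^2 + x + 10 (mod f(x))

Multiply in F_13[x]: a(x)·b(x) = (12x^2 + 4x)·(5x^2 + 3x + 5) = 8x^4 + 4x^3 + 7x^2 + 7x. This has degree ≥ 3, so divide by f(x) over F_13: 8x^4 + 4x^3 + 7x^2 + 7x = (8x + 7)·(x^3 + 11x^2 + 7x + 6) + (4x^2 + x + 10). Hence a·b ≡ 4x^2 + x + 10 (mod f). (F_13[x]/(f) is a field with 13^3 = 2197 elements since f is irreducible of degree 3.)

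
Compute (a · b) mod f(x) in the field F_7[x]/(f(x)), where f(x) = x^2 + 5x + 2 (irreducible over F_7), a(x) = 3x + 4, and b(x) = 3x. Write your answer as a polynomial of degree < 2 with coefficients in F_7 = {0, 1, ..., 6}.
a · b ≡ 2x + 3 (mod f(x))

Multiply in F_7[x]: a(x)·b(x) = (3x + 4)·(3x) = 2x^2 + 5x. This has degree ≥ 2, so divide by f(x) over F_7: 2x^2 + 5x = (2)·(x^2 + 5x + 2) + (2x + 3). Hence a·b ≡ 2x + 3 (mod f). (F_7[x]/(f) is a field with 7^2 = 49 elements since f is irreducible of degree 2.)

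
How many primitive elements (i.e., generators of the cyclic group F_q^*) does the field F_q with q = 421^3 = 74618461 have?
There are φ(74618460) = 17055360 primitive elements

F_q^* is cyclic of order q - 1 = 74618460. A cyclic group of order m has exactly φ(m) generators. Here m = 74618460 = 2^2 · 3^2 · 5 · 7 · 59221, so the number of primitive elements is φ(74618460) = 17055360.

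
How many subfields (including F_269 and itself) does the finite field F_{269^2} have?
F_{269^2} has 2 subfields

The subfields of F_{p^n} are exactly the fields F_{p^d} for d | n (each is the fixed field of the unique index-d subgroup of Gal(F_{p^n}/F_p) ≅ Z/nZ). The divisors of n = 2 are {1, 2}, giving 2 subfields: F_{269^1}, F_{269^2}.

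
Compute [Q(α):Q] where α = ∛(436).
[Q(α):Q] = 3

The minimal polynomial of α is x^3 - 436, irreducible over Q since 436 is not a perfect cube (so x^3 - 436 has no rational root). Hence [Q(α):Q] = deg(m_α) = 3.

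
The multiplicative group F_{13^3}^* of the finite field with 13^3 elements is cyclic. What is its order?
|F_{13^3}^*| = 2196

F_{13^3} has 13^3 = 2197 elements; its multiplicative group consists of all nonzero elements, so |F_{13^3}^*| = 2197 - 1 = 2196. (It is cyclic since any finite subgroup of the multiplicative group of a field is cyclic.)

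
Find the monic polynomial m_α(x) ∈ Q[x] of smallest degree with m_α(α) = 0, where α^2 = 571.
m_α(x) = x^2 - 571

α satisfies α^2 - 571 = 0, so x^2 - 571 annihilates α. Since d = 571 is squarefree and ≠ 1, it is not a perfect square in Q, so x^2 - 571 has no rational root and is therefore irreducible over Q (a degree-2 polynomial over a field is irreducible iff it has no root). Hence m_α(x) = x^2 - 571.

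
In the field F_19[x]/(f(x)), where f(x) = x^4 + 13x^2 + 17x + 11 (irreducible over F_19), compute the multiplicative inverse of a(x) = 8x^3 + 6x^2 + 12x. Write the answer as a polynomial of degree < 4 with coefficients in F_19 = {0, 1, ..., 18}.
a(x)^(-1) ≡ 5x^3 + 13x^2 + 16x + 10 (mod f(x))

Since f is irreducible over F_19, F_19[x]/(f) is a field and a(x) ≠ 0 has an inverse. Apply the extended Euclidean algorithm to f(x) and a(x) in F_19[x]: f(x) = (12x + 10)·a(x) + (18x^2 + 11x + 11);  a(x) = (11x + 1)·(18x^2 + 11x + 11) + (13x + 8);  (18x^2 + 11x + 11) = (16x + 10)·(13x + 8) + (7). The last nonzero remainder is the constant 7 = gcd(f, a) in F_19. Back-substituting through the division chain expresses 7 = s(x)·a(x) + t(x)·f(x) with s(x) ≡ 16x^3 + 15x^2 + 17x + 13 (mod f), so (16x^3 + 15x^2 + 17x + 13)·a(x) ≡ 7 (mod f). Multiplying by 7^(-1) ≡ 11 in F_19 gives a(x)^(-1) ≡ 11·(16x^3 + 15x^2 + 17x + 13) ≡ 5x^3 + 13x^2 + 16x + 10 (mod f). Check: (8x^3 + 6x^2 + 12x)·(5x^3 + 13x^2 + 16x + 10) = 2x^6 + x^5 + 9x^3 + 5x^2 + 6x ≡ 1 (mod x^4 + 13x^2 + 17x + 11).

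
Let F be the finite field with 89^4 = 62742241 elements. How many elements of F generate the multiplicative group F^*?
There are φ(62742240) = 14254080 primitive elements

F_q^* is cyclic of order q - 1 = 62742240. A cyclic group of order m has exactly φ(m) generators. Here m = 62742240 = 2^5 · 3^2 · 5 · 11 · 17 · 233, so the number of primitive elements is φ(62742240) = 14254080.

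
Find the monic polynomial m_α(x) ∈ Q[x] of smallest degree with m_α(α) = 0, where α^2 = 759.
m_α(x) = x^2 - 759

α satisfies α^2 - 759 = 0, so x^2 - 759 annihilates α. Since d = 759 is squarefree and ≠ 1, it is not a perfect square in Q, so x^2 - 759 has no rational root and is therefore irreducible over Q (a degree-2 polynomial over a field is irreducible iff it has no root). Hence m_α(x) = x^2 - 759.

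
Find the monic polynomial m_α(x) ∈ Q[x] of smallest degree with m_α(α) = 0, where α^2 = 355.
m_α(x) = x^2 - 355

α satisfies α^2 - 355 = 0, so x^2 - 355 annihilates α. Since d = 355 is squarefree and ≠ 1, it is not a perfect square in Q, so x^2 - 355 has no rational root and is therefore irreducible over Q (a degree-2 polynomial over a field is irreducible iff it has no root). Hence m_α(x) = x^2 - 355.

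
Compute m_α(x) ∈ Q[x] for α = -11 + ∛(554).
m_α(x) = x^3 + 33x^2 + 363x + 777

Set β = α + 11 = ∛(554), so β^3 = 554. Then (α + 11)^3 - 554 = 0, i.e. α is a root of g(x) = (x + 11)^3 - 554 = x^3 + 33x^2 + 363x + 777. Since g(x) = h(x + 11) where h(x) = x^3 - 554, and h is irreducible over Q (because 554 is not a perfect cube, so h has no rational root, and a monic cubic with no rational root is irreducible), g is also irreducible (irreducibility is preserved under the substitution x → x + 11). Hence m_α(x) = x^3 + 33x^2 + 363x + 777.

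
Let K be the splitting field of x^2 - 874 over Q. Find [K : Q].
[K : Q] = 2

f(x) = x^2 - 874 factors as (x - √874)(x + √874). The splitting field is K = Q(√874). Since 874 is squarefree and > 1, it is not a perfect square, so x^2 - 874 is irreducible over Q and [Q(√874) : Q] = 2. Hence [K : Q] = 2.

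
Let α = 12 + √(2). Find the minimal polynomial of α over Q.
m_α(x) = x^2 - 24x + 142

From α - 12 = √(2), squaring gives (α - 12)^2 = 2, i.e. α^2 - 24α + 144 = 2, so α^2 - 24α + 142 = 0. The discriminant of x^2 - 24x + 142 is (-24)^2 - 4·(142) = 576 - 568 = 8, and 4·(2) is not a perfect square in Q since 2 is squarefree and ≠ 1. Hence x^2 - 24x + 142 is irreducible over Q and is the minimal polynomial of α.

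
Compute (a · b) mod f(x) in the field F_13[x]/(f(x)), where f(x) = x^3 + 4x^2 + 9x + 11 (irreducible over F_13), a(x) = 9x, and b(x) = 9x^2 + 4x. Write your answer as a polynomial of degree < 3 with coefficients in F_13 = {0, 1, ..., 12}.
a · b ≡ 11x^2 + 12x + 6 (mod f(x))

Multiply in F_13[x]: a(x)·b(x) = (9x)·(9x^2 + 4x) = 3x^3 + 10x^2. This has degree ≥ 3, so divide by f(x) over F_13: 3x^3 + 10x^2 = (3)·(x^3 + 4x^2 + 9x + 11) + (11x^2 + 12x + 6). Hence a·b ≡ 11x^2 + 12x + 6 (mod f). (F_13[x]/(f) is a field with 13^3 = 2197 elements since f is irreducible of degree 3.)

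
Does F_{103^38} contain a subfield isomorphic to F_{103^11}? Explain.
No: F_{103^11} is not a subfield of F_{103^38}

F_{p^m} embeds in F_{p^n} iff m | n. Here 11 ∤ 38 (since 38 = 3·11 + 5 with remainder 5 ≠ 0), so F_{103^11} is not a subfield of F_{103^38}. Equivalently: if it were, the tower law would give 11 = [F_{103^11}:F_103] dividing [F_{103^38}:F_103] = 38, contradiction.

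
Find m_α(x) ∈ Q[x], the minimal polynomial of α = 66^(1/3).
m_α(x) = x^3 - 66

α satisfies α^3 = 66, so x^3 - 66 annihilates α. By the rational root test, a rational root p/q (in lowest terms) of x^3 - 66 would satisfy p^3 = 66 q^3, forcing q = 1 and p^3 = 66; but 66 is not a perfect cube, contradiction. A monic cubic over Q with no rational root is irreducible (any nontrivial factorization would include a linear factor). Hence x^3 - 66 is the minimal polynomial of α, and in particular [Q(α):Q] = 3.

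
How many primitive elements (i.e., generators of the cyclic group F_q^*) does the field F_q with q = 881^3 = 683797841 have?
There are φ(683797840) = 235560960 primitive elements

F_q^* is cyclic of order q - 1 = 683797840. A cyclic group of order m has exactly φ(m) generators. Here m = 683797840 = 2^4 · 5 · 11 · 19 · 40897, so the number of primitive elements is φ(683797840) = 235560960.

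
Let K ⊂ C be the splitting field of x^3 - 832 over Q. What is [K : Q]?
[K : Q] = 6

The roots of x^3 - 832 are ∛832, ω∛832, ω^2∛832 where ω = e^(2πi/3) is a primitive cube root of unity, so K = Q(∛832, ω). Now [Q(∛832):Q] = 3 (since 832 is not a perfect cube, x^3 - 832 is irreducible) and [Q(ω):Q] = 2. Both 2 and 3 divide [K:Q], and [K:Q] ≤ 3·2 = 6, so [K:Q] = 6. (Equivalently: Q(∛832) ⊂ R but ω ∉ R, so [K : Q(∛832)] = 2.)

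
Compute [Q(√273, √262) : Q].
[Q(√273, √262) : Q] = 4

[Q(√273):Q] = 2 (min poly x^2 - 273, irreducible since 273 is squarefree > 1). For the top step, suppose √262 ∈ Q(√273), say √262 = c + d√273 with c, d ∈ Q. Squaring: 262 = c^2 + 273d^2 + 2cd√273. Since √273 ∉ Q this forces 2cd = 0. If d = 0 then √262 = c ∈ Q, contradicting 262 squarefree > 1. If c = 0 then 262 = 273d^2, so 273·262 = (273d)^2 is a perfect square in Q — but 273·262 = 71526 is not a perfect square (since 273 and 262 are distinct squarefree integers). Contradiction. Hence √262 ∉ Q(√273), so x^2 - 262 stays irreducible over Q(√273) and [Q(√273, √262) : Q(√273)] = 2. By the tower law, [Q(√273, √262) : Q] = 2 · 2 = 4.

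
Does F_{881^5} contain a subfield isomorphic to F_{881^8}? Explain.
No: F_{881^8} is not a subfield of F_{881^5}

F_{p^m} embeds in F_{p^n} iff m | n. Here 8 ∤ 5 (since 5 = 0·8 + 5 with remainder 5 ≠ 0), so F_{881^8} is not a subfield of F_{881^5}. Equivalently: if it were, the tower law would give 8 = [F_{881^8}:F_881] dividing [F_{881^5}:F_881] = 5, contradiction.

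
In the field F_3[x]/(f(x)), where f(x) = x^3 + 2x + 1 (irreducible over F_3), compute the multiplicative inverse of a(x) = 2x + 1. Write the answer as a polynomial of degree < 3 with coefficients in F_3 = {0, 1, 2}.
a(x)^(-1) ≡ x^2 + x (mod f(x))

Since f is irreducible over F_3, F_3[x]/(f) is a field and a(x) ≠ 0 has an inverse. Apply the extended Euclidean algorithm to f(x) and a(x) in F_3[x]: f(x) = (2x^2 + 2x)·a(x) + (1). The last nonzero remainder is the constant 1 = gcd(f, a) in F_3. Back-substituting through the division chain expresses 1 = s(x)·a(x) + t(x)·f(x) with s(x) ≡ x^2 + x (mod f), so a(x)^(-1) ≡ s(x) = x^2 + x (mod f). Check: (2x + 1)·(x^2 + x) = 2x^3 + x ≡ 1 (mod x^3 + 2x + 1).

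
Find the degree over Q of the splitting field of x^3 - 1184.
[K : Q] = 6

The roots of x^3 - 1184 are ∛1184, ω∛1184, ω^2∛1184 where ω = e^(2πi/3) is a primitive cube root of unity, so K = Q(∛1184, ω). Now [Q(∛1184):Q] = 3 (since 1184 is not a perfect cube, x^3 - 1184 is irreducible) and [Q(ω):Q] = 2. Both 2 and 3 divide [K:Q], and [K:Q] ≤ 3·2 = 6, so [K:Q] = 6. (Equivalently: Q(∛1184) ⊂ R but ω ∉ R, so [K : Q(∛1184)] = 2.)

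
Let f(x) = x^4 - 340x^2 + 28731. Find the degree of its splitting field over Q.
[K : Q] = 4

Solving the quadratic in x^2: x^2 = (340 ± √(340^2 - 4·28731))/2 = (340 ± √676)/2 = (340 ± 26)/2, giving x^2 = 157 or x^2 = 183. So f(x) = (x^2 - 157)(x^2 - 183) and the roots of f are ±√157, ±√183. Hence the splitting field is K = Q(√157, √183). Since 157 and 183 are distinct squarefree integers > 1, their product 28731 is not a perfect square, so √183 ∉ Q(√157). By the tower law [K:Q] = [Q(√157,√183):Q(√157)] · [Q(√157):Q] = 2 · 2 = 4.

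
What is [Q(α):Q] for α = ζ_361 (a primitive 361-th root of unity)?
[Q(α):Q] = 342

The minimal polynomial of ζ_361 over Q is the 361-th cyclotomic polynomial Φ_361(x), which is irreducible over Q and has degree φ(361) = 342. Hence [Q(α):Q] = φ(361) = 342.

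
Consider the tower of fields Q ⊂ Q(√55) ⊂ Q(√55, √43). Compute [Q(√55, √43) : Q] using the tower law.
[Q(√55, √43) : Q] = 4

[Q(√55):Q] = 2 (min poly x^2 - 55, irreducible since 55 is squarefree > 1). For the top step, suppose √43 ∈ Q(√55), say √43 = c + d√55 with c, d ∈ Q. Squaring: 43 = c^2 + 55d^2 + 2cd√55. Since √55 ∉ Q this forces 2cd = 0. If d = 0 then √43 = c ∈ Q, contradicting 43 squarefree > 1. If c = 0 then 43 = 55d^2, so 55·43 = (55d)^2 is a perfect square in Q — but 55·43 = 2365 is not a perfect square (since 55 and 43 are distinct squarefree integers). Contradiction. Hence √43 ∉ Q(√55), so x^2 - 43 stays irreducible over Q(√55) and [Q(√55, √43) : Q(√55)] = 2. By the tower law, [Q(√55, √43) : Q] = 2 · 2 = 4.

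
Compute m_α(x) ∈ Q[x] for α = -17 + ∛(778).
m_α(x) = x^3 + 51x^2 + 867x + 4135

Set β = α + 17 = ∛(778), so β^3 = 778. Then (α + 17)^3 - 778 = 0, i.e. α is a root of g(x) = (x + 17)^3 - 778 = x^3 + 51x^2 + 867x + 4135. Since g(x) = h(x + 17) where h(x) = x^3 - 778, and h is irreducible over Q (because 778 is not a perfect cube, so h has no rational root, and a monic cubic with no rational root is irreducible), g is also irreducible (irreducibility is preserved under the substitution x → x + 17). Hence m_α(x) = x^3 + 51x^2 + 867x + 4135.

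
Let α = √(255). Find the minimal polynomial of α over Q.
m_α(x) = x^2 - 255

α satisfies α^2 - 255 = 0, so x^2 - 255 annihilates α. Since d = 255 is squarefree and ≠ 1, it is not a perfect square in Q, so x^2 - 255 has no rational root and is therefore irreducible over Q (a degree-2 polynomial over a field is irreducible iff it has no root). Hence m_α(x) = x^2 - 255.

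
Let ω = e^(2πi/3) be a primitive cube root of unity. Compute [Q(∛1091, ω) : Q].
[Q(∛1091, ω) : Q] = 6

[Q(∛1091):Q] = 3 (min poly x^3 - 1091, irreducible since 1091 is not a perfect cube). [Q(ω):Q] = 2 (min poly x^2 + x + 1). Since Q(∛1091) ⊂ R and ω ∉ R, we have ω ∉ Q(∛1091), so x^2 + x + 1 remains irreducible over Q(∛1091) and [Q(∛1091, ω) : Q(∛1091)] = 2. By the tower law, [Q(∛1091, ω) : Q] = 3 · 2 = 6. (In fact Q(∛1091, ω) is the splitting field of x^3 - 1091 over Q.)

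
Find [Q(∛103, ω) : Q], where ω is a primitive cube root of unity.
[Q(∛103, ω) : Q] = 6

[Q(∛103):Q] = 3 (min poly x^3 - 103, irreducible since 103 is not a perfect cube). [Q(ω):Q] = 2 (min poly x^2 + x + 1). Since Q(∛103) ⊂ R and ω ∉ R, we have ω ∉ Q(∛103), so x^2 + x + 1 remains irreducible over Q(∛103) and [Q(∛103, ω) : Q(∛103)] = 2. By the tower law, [Q(∛103, ω) : Q] = 3 · 2 = 6. (In fact Q(∛103, ω) is the splitting field of x^3 - 103 over Q.)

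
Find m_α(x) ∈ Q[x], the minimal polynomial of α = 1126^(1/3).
m_α(x) = x^3 - 1126

α satisfies α^3 = 1126, so x^3 - 1126 annihilates α. By the rational root test, a rational root p/q (in lowest terms) of x^3 - 1126 would satisfy p^3 = 1126 q^3, forcing q = 1 and p^3 = 1126; but 1126 is not a perfect cube, contradiction. A monic cubic over Q with no rational root is irreducible (any nontrivial factorization would include a linear factor). Hence x^3 - 1126 is the minimal polynomial of α, and in particular [Q(α):Q] = 3.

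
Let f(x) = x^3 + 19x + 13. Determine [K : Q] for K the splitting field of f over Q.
[K : Q] = 6

By the rational root test, any rational root of the monic integer polynomial f(x) = x^3 + 19x + 13 must be an integer dividing the constant term 13, i.e. one of ±{1, 13}. Evaluating: f(1) = 33, f(-1) = -7, f(13) = 2457, f(-13) = -2431; none is 0, so f has no rational root and is therefore irreducible over Q (a cubic with no linear factor over a field is irreducible). For an irreducible cubic, the Galois group is A_3 or S_3 according as the discriminant disc(f) = -4a^3 - 27b^2 = -4·(19)^3 - 27·(13)^2 = -31999 is or is not a square in Q. Here disc(f) = -31999 is not a perfect square in Q, so the Galois group of f over Q is not contained in A_3 and must be all of S_3. The splitting field has degree |S_3| = 6 over Q, so [K : Q] = 6.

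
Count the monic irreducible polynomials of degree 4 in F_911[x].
There are 172192009080 monic irreducible polynomials of degree 4 over F_911

Each element of F_{911^4} that lies in no proper subfield is a root of exactly one monic irreducible of degree 4 over F_911, and each such polynomial has 4 distinct roots in F_{911^4}. By Möbius inversion the count is N_911(4) = (1/4) Σ_{d|4} μ(4/d) · 911^d = (1/4)(μ(4)·911^1 + μ(2)·911^2 + μ(1)·911^4) = 688768036320/4 = 172192009080.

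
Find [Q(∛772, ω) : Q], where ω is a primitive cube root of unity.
[Q(∛772, ω) : Q] = 6

[Q(∛772):Q] = 3 (min poly x^3 - 772, irreducible since 772 is not a perfect cube). [Q(ω):Q] = 2 (min poly x^2 + x + 1). Since Q(∛772) ⊂ R and ω ∉ R, we have ω ∉ Q(∛772), so x^2 + x + 1 remains irreducible over Q(∛772) and [Q(∛772, ω) : Q(∛772)] = 2. By the tower law, [Q(∛772, ω) : Q] = 3 · 2 = 6. (In fact Q(∛772, ω) is the splitting field of x^3 - 772 over Q.)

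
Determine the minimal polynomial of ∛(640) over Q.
m_α(x) = x^3 - 640

α satisfies α^3 = 640, so x^3 - 640 annihilates α. By the rational root test, a rational root p/q (in lowest terms) of x^3 - 640 would satisfy p^3 = 640 q^3, forcing q = 1 and p^3 = 640; but 640 is not a perfect cube, contradiction. A monic cubic over Q with no rational root is irreducible (any nontrivial factorization would include a linear factor). Hence x^3 - 640 is the minimal polynomial of α, and in particular [Q(α):Q] = 3.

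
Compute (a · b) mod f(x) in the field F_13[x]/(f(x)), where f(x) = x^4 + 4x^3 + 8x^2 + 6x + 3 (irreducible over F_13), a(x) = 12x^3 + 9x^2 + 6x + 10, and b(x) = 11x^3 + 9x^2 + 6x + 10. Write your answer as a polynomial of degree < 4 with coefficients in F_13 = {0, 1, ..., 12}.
a · b ≡ x^3 + 3x^2 + 7 (mod f(x))

Multiply in F_13[x]: a(x)·b(x) = (12x^3 + 9x^2 + 6x + 10)·(11x^3 + 9x^2 + 6x + 10) = 2x^6 + 12x^5 + 11x^4 + 8x^2 + 3x + 9. This has degree ≥ 4, so divide by f(x) over F_13: 2x^6 + 12x^5 + 11x^4 + 8x^2 + 3x + 9 = (2x^2 + 4x + 5)·(x^4 + 4x^3 + 8x^2 + 6x + 3) + (x^3 + 3x^2 + 7). Hence a·b ≡ x^3 + 3x^2 + 7 (mod f). (F_13[x]/(f) is a field with 13^4 = 28561 elements since f is irreducible of degree 4.)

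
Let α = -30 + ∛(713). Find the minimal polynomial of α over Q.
m_α(x) = x^3 + 90x^2 + 2700x + 26287

Set β = α + 30 = ∛(713), so β^3 = 713. Then (α + 30)^3 - 713 = 0, i.e. α is a root of g(x) = (x + 30)^3 - 713 = x^3 + 90x^2 + 2700x + 26287. Since g(x) = h(x + 30) where h(x) = x^3 - 713, and h is irreducible over Q (because 713 is not a perfect cube, so h has no rational root, and a monic cubic with no rational root is irreducible), g is also irreducible (irreducibility is preserved under the substitution x → x + 30). Hence m_α(x) = x^3 + 90x^2 + 2700x + 26287.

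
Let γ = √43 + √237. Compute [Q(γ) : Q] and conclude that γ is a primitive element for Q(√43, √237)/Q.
[Q(γ) : Q] = 4 (equivalently, Q(γ) = Q(√43, √237))

Obviously Q(γ) ⊆ Q(√43, √237), and [Q(√43, √237):Q] = 4 (since 43, 237 are distinct squarefree integers > 1 with 10191 not a perfect square). To show equality we compute the minimal polynomial of γ. From γ = √43 + √237: γ^2 = 43 + 2√(10191) + 237 = 280 + 2√(10191), so γ^2 - 280 = 2√(10191); squaring, (γ^2 - 280)^2 = 4·10191, i.e. γ^4 - 560γ^2 + 78400 - 40764 = 0, i.e. γ^4 - 560γ^2 + 37636 = 0. So γ is a root of x^4 - 560x^2 + 37636. This polynomial is irreducible over Q: it has no rational root (each ±√43 ± √237 is irrational), and any factorization into two quadratics over Q would force √(10191) ∈ Q (pairing opposite roots) or √43, √237 ∈ Q (other pairings), all impossible. Hence [Q(γ):Q] = 4 = [Q(√43, √237):Q], so Q(γ) = Q(√43, √237).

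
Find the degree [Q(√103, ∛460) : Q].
[Q(√103, ∛460) : Q] = 6

Let L = Q(√103, ∛460). Since Q(√103) ⊂ L and [Q(√103):Q] = 2, the tower law gives 2 | [L:Q]. Likewise Q(∛460) ⊂ L with [Q(∛460):Q] = 3 (because 460 is not a perfect cube), so 3 | [L:Q]. As gcd(2,3) = 1, [L:Q] is divisible by 6. Conversely L is generated over Q by √103 and ∛460, so [L:Q] ≤ 2·3 = 6. Therefore [Q(√103, ∛460) : Q] = 6.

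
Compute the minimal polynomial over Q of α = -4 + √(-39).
m_α(x) = x^2 + 8x + 55

From α + 4 = √(-39), squaring gives (α + 4)^2 = -39, i.e. α^2 + 8α + 16 = -39, so α^2 + 8α + 55 = 0. The discriminant of x^2 + 8x + 55 is (8)^2 - 4·(55) = 64 - 220 = -156, and 4·(-39) is not a perfect square in Q since -39 is squarefree and ≠ 1. Hence x^2 + 8x + 55 is irreducible over Q and is the minimal polynomial of α.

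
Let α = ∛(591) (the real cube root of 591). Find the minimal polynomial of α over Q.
m_α(x) = x^3 - 591

α satisfies α^3 = 591, so x^3 - 591 annihilates α. By the rational root test, a rational root p/q (in lowest terms) of x^3 - 591 would satisfy p^3 = 591 q^3, forcing q = 1 and p^3 = 591; but 591 is not a perfect cube, contradiction. A monic cubic over Q with no rational root is irreducible (any nontrivial factorization would include a linear factor). Hence x^3 - 591 is the minimal polynomial of α, and in particular [Q(α):Q] = 3.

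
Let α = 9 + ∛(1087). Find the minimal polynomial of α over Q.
m_α(x) = x^3 - 27x^2 + 243x - 1816

Set β = α - 9 = ∛(1087), so β^3 = 1087. Then (α - 9)^3 - 1087 = 0, i.e. α is a root of g(x) = (x - 9)^3 - 1087 = x^3 - 27x^2 + 243x - 1816. Since g(x) = h(x - 9) where h(x) = x^3 - 1087, and h is irreducible over Q (because 1087 is not a perfect cube, so h has no rational root, and a monic cubic with no rational root is irreducible), g is also irreducible (irreducibility is preserved under the substitution x → x - 9). Hence m_α(x) = x^3 - 27x^2 + 243x - 1816.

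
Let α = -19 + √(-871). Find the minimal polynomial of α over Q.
m_α(x) = x^2 + 38x + 1232

From α + 19 = √(-871), squaring gives (α + 19)^2 = -871, i.e. α^2 + 38α + 361 = -871, so α^2 + 38α + 1232 = 0. The discriminant of x^2 + 38x + 1232 is (38)^2 - 4·(1232) = 1444 - 4928 = -3484, and 4·(-871) is not a perfect square in Q since -871 is squarefree and ≠ 1. Hence x^2 + 38x + 1232 is irreducible over Q and is the minimal polynomial of α.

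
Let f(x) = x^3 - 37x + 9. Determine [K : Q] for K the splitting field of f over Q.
[K : Q] = 6

By the rational root test, any rational root of the monic integer polynomial f(x) = x^3 - 37x + 9 must be an integer dividing the constant term 9, i.e. one of ±{1, 3, 9}. Evaluating: f(1) = -27, f(-1) = 45, f(3) = -75, f(-3) = 93, f(9) = 405, f(-9) = -387; none is 0, so f has no rational root and is therefore irreducible over Q (a cubic with no linear factor over a field is irreducible). For an irreducible cubic, the Galois group is A_3 or S_3 according as the discriminant disc(f) = -4a^3 - 27b^2 = -4·(-37)^3 - 27·(9)^2 = 200425 is or is not a square in Q. Here disc(f) = 200425 is not a perfect square in Q, so the Galois group of f over Q is not contained in A_3 and must be all of S_3. The splitting field has degree |S_3| = 6 over Q, so [K : Q] = 6.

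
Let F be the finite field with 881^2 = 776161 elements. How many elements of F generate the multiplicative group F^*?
There are φ(776160) = 161280 primitive elements

F_q^* is cyclic of order q - 1 = 776160. A cyclic group of order m has exactly φ(m) generators. Here m = 776160 = 2^5 · 3^2 · 5 · 7^2 · 11, so the number of primitive elements is φ(776160) = 161280.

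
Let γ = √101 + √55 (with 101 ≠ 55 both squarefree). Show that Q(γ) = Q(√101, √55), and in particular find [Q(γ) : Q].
[Q(γ) : Q] = 4 (equivalently, Q(γ) = Q(√101, √55))

Obviously Q(γ) ⊆ Q(√101, √55), and [Q(√101, √55):Q] = 4 (since 101, 55 are distinct squarefree integers > 1 with 5555 not a perfect square). To show equality we compute the minimal polynomial of γ. From γ = √101 + √55: γ^2 = 101 + 2√(5555) + 55 = 156 + 2√(5555), so γ^2 - 156 = 2√(5555); squaring, (γ^2 - 156)^2 = 4·5555, i.e. γ^4 - 312γ^2 + 24336 - 22220 = 0, i.e. γ^4 - 312γ^2 + 2116 = 0. So γ is a root of x^4 - 312x^2 + 2116. This polynomial is irreducible over Q: it has no rational root (each ±√101 ± √55 is irrational), and any factorization into two quadratics over Q would force √(5555) ∈ Q (pairing opposite roots) or √101, √55 ∈ Q (other pairings), all impossible. Hence [Q(γ):Q] = 4 = [Q(√101, √55):Q], so Q(γ) = Q(√101, √55).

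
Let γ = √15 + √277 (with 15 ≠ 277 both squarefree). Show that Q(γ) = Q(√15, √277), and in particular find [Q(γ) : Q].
[Q(γ) : Q] = 4 (equivalently, Q(γ) = Q(√15, √277))

Obviously Q(γ) ⊆ Q(√15, √277), and [Q(√15, √277):Q] = 4 (since 15, 277 are distinct squarefree integers > 1 with 4155 not a perfect square). To show equality we compute the minimal polynomial of γ. From γ = √15 + √277: γ^2 = 15 + 2√(4155) + 277 = 292 + 2√(4155), so γ^2 - 292 = 2√(4155); squaring, (γ^2 - 292)^2 = 4·4155, i.e. γ^4 - 584γ^2 + 85264 - 16620 = 0, i.e. γ^4 - 584γ^2 + 68644 = 0. So γ is a root of x^4 - 584x^2 + 68644. This polynomial is irreducible over Q: it has no rational root (each ±√15 ± √277 is irrational), and any factorization into two quadratics over Q would force √(4155) ∈ Q (pairing opposite roots) or √15, √277 ∈ Q (other pairings), all impossible. Hence [Q(γ):Q] = 4 = [Q(√15, √277):Q], so Q(γ) = Q(√15, √277).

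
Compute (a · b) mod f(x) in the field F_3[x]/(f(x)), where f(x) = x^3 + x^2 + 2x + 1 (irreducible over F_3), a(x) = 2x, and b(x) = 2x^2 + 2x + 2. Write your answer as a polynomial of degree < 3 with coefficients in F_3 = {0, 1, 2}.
a · b ≡ 2x + 2 (mod f(x))

Multiply in F_3[x]: a(x)·b(x) = (2x)·(2x^2 + 2x + 2) = x^3 + x^2 + x. This has degree ≥ 3, so divide by f(x) over F_3: x^3 + x^2 + x = (1)·(x^3 + x^2 + 2x + 1) + (2x + 2). Hence a·b ≡ 2x + 2 (mod f). (F_3[x]/(f) is a field with 3^3 = 27 elements since f is irreducible of degree 3.)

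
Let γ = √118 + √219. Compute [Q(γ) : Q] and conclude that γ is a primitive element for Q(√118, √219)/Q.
[Q(γ) : Q] = 4 (equivalently, Q(γ) = Q(√118, √219))

Obviously Q(γ) ⊆ Q(√118, √219), and [Q(√118, √219):Q] = 4 (since 118, 219 are distinct squarefree integers > 1 with 25842 not a perfect square). To show equality we compute the minimal polynomial of γ. From γ = √118 + √219: γ^2 = 118 + 2√(25842) + 219 = 337 + 2√(25842), so γ^2 - 337 = 2√(25842); squaring, (γ^2 - 337)^2 = 4·25842, i.e. γ^4 - 674γ^2 + 113569 - 103368 = 0, i.e. γ^4 - 674γ^2 + 10201 = 0. So γ is a root of x^4 - 674x^2 + 10201. This polynomial is irreducible over Q: it has no rational root (each ±√118 ± √219 is irrational), and any factorization into two quadratics over Q would force √(25842) ∈ Q (pairing opposite roots) or √118, √219 ∈ Q (other pairings), all impossible. Hence [Q(γ):Q] = 4 = [Q(√118, √219):Q], so Q(γ) = Q(√118, √219).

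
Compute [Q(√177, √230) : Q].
[Q(√177, √230) : Q] = 4

[Q(√177):Q] = 2 (min poly x^2 - 177, irreducible since 177 is squarefree > 1). For the top step, suppose √230 ∈ Q(√177), say √230 = c + d√177 with c, d ∈ Q. Squaring: 230 = c^2 + 177d^2 + 2cd√177. Since √177 ∉ Q this forces 2cd = 0. If d = 0 then √230 = c ∈ Q, contradicting 230 squarefree > 1. If c = 0 then 230 = 177d^2, so 177·230 = (177d)^2 is a perfect square in Q — but 177·230 = 40710 is not a perfect square (since 177 and 230 are distinct squarefree integers). Contradiction. Hence √230 ∉ Q(√177), so x^2 - 230 stays irreducible over Q(√177) and [Q(√177, √230) : Q(√177)] = 2. By the tower law, [Q(√177, √230) : Q] = 2 · 2 = 4.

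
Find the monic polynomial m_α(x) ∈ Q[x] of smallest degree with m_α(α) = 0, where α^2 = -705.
m_α(x) = x^2 + 705

α satisfies α^2 + 705 = 0, so x^2 + 705 annihilates α. Since d = -705 is squarefree and ≠ 1, it is not a perfect square in Q, so x^2 + 705 has no rational root and is therefore irreducible over Q (a degree-2 polynomial over a field is irreducible iff it has no root). Hence m_α(x) = x^2 + 705.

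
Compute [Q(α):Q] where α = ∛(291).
[Q(α):Q] = 3

The minimal polynomial of α is x^3 - 291, irreducible over Q since 291 is not a perfect cube (so x^3 - 291 has no rational root). Hence [Q(α):Q] = deg(m_α) = 3.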